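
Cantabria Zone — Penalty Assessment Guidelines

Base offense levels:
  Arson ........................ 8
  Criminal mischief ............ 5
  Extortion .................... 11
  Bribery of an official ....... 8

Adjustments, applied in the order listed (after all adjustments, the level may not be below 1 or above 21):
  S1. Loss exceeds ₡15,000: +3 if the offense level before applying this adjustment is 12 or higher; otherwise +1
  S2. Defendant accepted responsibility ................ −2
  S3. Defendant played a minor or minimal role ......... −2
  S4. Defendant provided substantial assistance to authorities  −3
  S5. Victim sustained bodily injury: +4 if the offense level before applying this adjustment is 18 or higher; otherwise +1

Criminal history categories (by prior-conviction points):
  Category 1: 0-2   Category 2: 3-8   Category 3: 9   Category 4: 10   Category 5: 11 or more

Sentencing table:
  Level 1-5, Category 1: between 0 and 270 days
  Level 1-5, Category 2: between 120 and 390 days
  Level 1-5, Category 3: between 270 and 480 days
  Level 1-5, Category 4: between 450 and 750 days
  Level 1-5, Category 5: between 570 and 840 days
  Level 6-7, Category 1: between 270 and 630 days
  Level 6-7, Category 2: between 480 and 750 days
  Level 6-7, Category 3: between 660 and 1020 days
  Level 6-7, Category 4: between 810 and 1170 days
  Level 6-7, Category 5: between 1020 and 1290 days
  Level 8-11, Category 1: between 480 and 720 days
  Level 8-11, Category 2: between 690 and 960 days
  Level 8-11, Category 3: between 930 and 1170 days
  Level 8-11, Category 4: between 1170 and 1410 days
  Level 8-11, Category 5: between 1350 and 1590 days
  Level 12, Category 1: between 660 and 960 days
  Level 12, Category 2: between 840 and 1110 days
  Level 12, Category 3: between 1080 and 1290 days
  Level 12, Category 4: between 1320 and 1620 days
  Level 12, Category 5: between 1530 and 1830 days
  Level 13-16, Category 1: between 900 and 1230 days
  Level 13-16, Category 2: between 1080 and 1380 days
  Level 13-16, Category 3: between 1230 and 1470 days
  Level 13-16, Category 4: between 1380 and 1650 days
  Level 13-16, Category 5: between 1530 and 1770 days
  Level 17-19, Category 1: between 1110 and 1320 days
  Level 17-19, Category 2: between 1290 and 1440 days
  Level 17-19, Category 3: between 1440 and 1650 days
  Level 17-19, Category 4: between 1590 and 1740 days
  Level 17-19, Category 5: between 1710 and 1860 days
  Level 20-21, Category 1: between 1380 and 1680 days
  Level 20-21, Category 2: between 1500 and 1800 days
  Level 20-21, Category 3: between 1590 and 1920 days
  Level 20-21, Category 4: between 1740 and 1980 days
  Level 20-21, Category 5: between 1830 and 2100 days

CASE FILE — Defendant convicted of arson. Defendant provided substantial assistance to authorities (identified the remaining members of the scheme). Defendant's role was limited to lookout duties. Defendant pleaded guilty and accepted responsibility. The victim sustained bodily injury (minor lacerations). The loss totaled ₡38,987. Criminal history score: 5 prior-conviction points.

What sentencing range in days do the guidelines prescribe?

120-390 days

Base offense level for arson: 8.
S1 applies (level before this adjustment is 8 < 12, so +1): 8 + 1 = 9.
S2 applies: 9 − 2 = 7.
S3 applies: 7 − 2 = 5.
S4 applies: 5 − 3 = 2.
S5 applies (level before this adjustment is 2 < 18, so +1): 2 + 1 = 3.
Final offense level: 3.
Criminal history: 5 prior points → Category 2 (3-8).
Level 3 falls in the 1-5 band.
Grid: Level 1-5 × Category 2 = 120-390 days.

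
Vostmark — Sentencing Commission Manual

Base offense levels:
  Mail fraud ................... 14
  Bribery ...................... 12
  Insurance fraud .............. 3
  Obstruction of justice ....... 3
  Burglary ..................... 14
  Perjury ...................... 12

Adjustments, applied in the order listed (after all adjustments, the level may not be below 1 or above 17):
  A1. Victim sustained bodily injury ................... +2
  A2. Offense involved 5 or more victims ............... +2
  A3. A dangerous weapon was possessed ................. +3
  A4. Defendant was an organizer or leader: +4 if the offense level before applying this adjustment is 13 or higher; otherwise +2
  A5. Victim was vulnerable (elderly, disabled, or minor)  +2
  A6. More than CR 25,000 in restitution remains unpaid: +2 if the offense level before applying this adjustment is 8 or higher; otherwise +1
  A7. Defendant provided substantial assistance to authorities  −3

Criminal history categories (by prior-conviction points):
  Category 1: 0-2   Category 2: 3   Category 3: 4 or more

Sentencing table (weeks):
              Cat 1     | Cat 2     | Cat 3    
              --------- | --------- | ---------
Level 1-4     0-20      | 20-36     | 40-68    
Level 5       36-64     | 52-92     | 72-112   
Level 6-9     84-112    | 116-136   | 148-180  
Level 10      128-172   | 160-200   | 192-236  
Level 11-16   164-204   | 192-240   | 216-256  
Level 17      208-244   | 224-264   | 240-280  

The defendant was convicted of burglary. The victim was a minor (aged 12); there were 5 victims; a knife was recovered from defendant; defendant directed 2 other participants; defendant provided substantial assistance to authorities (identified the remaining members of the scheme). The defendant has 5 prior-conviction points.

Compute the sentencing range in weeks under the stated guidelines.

240-280 weeks

Base offense level for burglary: 14.
A2 applies: 14 + 2 = 16.
A3 applies: 16 + 3 = 19.
A4 applies (level before this adjustment is 19 ≥ 13, so +4): 19 + 4 = 23.
A5 applies: 23 + 2 = 25.
A7 applies: 25 − 3 = 22.
Level 22 exceeds the maximum of 17; capped at 17.
Final offense level: 17.
Criminal history: 5 prior points → Category 3 (4+).
Level 17 falls in the 17 band.
Grid: Level 17 × Category 3 = 240-280 weeks.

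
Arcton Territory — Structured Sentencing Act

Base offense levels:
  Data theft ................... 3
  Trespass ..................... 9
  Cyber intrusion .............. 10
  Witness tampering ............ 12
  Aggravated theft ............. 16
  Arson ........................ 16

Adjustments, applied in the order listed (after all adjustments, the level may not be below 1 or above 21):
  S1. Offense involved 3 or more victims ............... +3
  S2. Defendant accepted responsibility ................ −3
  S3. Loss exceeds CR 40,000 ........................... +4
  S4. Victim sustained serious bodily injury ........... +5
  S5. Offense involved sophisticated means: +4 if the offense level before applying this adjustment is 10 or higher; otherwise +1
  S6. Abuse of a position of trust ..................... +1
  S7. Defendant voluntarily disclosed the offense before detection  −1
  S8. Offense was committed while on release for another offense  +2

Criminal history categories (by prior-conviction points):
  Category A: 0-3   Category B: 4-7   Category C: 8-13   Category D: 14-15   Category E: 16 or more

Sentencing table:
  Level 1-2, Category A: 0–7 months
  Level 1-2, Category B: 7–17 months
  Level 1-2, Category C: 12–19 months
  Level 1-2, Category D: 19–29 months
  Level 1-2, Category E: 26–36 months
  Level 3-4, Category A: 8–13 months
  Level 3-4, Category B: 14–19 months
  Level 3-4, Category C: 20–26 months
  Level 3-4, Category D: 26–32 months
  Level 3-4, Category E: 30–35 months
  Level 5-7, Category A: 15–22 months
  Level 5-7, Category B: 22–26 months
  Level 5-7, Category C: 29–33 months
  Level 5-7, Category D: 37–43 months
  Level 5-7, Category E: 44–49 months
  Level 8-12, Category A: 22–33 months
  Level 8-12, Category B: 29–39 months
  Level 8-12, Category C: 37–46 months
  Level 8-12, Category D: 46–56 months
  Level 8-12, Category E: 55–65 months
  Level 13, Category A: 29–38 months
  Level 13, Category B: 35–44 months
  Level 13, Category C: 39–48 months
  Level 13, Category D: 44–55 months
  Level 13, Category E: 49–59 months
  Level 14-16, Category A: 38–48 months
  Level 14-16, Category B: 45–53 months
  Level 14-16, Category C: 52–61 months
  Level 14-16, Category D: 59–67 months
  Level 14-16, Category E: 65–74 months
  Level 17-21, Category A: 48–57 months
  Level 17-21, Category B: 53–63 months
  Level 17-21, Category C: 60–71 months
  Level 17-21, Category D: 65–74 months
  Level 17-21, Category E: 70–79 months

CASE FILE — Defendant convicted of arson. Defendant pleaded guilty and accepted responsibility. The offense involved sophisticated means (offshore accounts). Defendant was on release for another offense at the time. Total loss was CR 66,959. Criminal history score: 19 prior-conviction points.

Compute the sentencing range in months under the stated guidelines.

70-79 months

Base offense level for arson: 16.
S2 applies: 16 − 3 = 13.
S3 applies: 13 + 4 = 17.
S4 does not apply.
S5 applies (level before this adjustment is 17 ≥ 10, so +4): 17 + 4 = 21.
S6 does not apply.
S7 does not apply.
S8 applies: 21 + 2 = 23.
Level 23 exceeds the maximum of 21; capped at 21.
Final offense level: 21.
Criminal history: 19 prior points → Category E (16+).
Level 21 falls in the 17-21 band.
Grid: Level 17-21 × Category E = 70-79 months.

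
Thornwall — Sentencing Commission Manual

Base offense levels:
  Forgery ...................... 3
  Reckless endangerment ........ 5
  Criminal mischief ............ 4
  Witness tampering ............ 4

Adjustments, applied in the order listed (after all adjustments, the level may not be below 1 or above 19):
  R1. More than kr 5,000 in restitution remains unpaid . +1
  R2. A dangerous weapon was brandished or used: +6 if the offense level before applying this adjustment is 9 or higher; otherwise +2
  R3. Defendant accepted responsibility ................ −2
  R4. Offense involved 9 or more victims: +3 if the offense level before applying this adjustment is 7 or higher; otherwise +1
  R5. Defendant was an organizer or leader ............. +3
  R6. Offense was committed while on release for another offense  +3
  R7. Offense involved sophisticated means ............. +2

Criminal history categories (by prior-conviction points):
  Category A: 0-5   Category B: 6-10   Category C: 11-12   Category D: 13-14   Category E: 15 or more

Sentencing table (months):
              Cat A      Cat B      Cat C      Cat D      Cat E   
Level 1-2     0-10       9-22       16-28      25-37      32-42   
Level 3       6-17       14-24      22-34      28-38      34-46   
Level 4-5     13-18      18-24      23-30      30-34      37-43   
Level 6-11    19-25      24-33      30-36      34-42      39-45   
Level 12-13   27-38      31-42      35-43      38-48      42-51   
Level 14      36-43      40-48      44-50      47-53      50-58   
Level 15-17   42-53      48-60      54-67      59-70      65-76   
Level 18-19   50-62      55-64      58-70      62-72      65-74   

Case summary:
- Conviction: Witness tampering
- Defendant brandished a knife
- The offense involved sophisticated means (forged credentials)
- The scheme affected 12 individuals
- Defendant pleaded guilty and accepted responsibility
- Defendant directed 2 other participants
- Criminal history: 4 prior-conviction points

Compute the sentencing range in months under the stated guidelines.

Base offense level for witness tampering: 4.
R2 applies (level before this adjustment is 4 < 9, so +2): 4 + 2 = 6.
R3 applies: 6 − 2 = 4.
R4 applies (level before this adjustment is 4 < 7, so +1): 4 + 1 = 5.
R5 applies: 5 + 3 = 8.
R7 applies: 8 + 2 = 10.
Final offense level: 10.
Criminal history: 4 prior points → Category A (0-5).
Level 10 falls in the 6-11 band.
Grid: Level 6-11 × Category A = 19-25 months.

19-25 months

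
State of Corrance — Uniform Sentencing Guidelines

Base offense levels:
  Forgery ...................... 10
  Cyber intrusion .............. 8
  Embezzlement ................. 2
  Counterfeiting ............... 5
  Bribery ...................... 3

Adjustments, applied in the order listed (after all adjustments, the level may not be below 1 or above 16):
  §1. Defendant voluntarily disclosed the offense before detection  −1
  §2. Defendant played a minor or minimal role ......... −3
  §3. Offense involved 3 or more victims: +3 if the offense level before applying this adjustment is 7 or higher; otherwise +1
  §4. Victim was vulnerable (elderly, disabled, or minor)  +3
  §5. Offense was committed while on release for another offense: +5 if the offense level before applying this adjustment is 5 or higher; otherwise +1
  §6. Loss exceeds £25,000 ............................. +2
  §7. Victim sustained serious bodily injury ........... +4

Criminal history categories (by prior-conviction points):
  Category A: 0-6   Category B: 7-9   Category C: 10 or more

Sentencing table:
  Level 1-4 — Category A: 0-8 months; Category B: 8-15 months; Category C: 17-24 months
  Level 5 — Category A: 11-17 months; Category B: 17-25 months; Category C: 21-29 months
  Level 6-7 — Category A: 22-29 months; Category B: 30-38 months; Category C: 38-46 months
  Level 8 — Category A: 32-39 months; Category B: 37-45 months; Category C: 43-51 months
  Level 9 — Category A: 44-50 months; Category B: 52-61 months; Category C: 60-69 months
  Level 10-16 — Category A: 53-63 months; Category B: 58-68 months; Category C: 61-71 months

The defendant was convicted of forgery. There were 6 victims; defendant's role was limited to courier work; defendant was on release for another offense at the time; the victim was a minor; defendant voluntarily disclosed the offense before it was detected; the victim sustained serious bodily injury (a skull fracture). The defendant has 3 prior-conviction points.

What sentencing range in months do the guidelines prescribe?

53-63 months

Base offense level for forgery: 10.
§1 applies: 10 − 1 = 9.
§2 applies: 9 − 3 = 6.
§3 applies (level before this adjustment is 6 < 7, so +1): 6 + 1 = 7.
§4 applies: 7 + 3 = 10.
§5 applies (level before this adjustment is 10 ≥ 5, so +5): 10 + 5 = 15.
§7 applies: 15 + 4 = 19.
Level 19 exceeds the maximum of 16; capped at 16.
Final offense level: 16.
Criminal history: 3 prior points → Category A (0-6).
Level 16 falls in the 10-16 band.
Grid: Level 10-16 × Category A = 53-63 months.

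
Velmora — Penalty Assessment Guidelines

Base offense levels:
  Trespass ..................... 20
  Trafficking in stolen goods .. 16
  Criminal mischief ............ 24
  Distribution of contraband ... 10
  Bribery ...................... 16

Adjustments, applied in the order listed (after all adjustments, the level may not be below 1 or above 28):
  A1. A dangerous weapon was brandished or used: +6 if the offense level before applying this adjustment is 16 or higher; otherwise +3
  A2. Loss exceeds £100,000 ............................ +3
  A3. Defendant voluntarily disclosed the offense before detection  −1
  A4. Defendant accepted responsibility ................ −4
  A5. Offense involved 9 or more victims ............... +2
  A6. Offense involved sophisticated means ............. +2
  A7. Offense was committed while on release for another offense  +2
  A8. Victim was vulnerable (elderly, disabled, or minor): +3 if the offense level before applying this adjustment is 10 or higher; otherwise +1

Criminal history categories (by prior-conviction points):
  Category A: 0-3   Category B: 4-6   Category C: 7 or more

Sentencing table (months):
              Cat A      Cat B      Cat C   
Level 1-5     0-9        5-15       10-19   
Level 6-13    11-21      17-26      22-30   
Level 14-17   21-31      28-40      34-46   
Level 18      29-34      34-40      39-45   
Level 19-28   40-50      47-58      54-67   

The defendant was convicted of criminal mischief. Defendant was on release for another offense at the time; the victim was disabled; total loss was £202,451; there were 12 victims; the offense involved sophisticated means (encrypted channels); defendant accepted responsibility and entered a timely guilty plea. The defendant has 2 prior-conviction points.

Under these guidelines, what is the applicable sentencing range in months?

Base offense level for criminal mischief: 24.
A1 does not apply.
A2 applies: 24 + 3 = 27.
A4 applies: 27 − 4 = 23.
A5 applies: 23 + 2 = 25.
A6 applies: 25 + 2 = 27.
A7 applies: 27 + 2 = 29.
A8 applies (level before this adjustment is 29 ≥ 10, so +3): 29 + 3 = 32.
Level 32 exceeds the maximum of 28; capped at 28.
Final offense level: 28.
Criminal history: 2 prior points → Category A (0-3).
Level 28 falls in the 19-28 band.
Grid: Level 19-28 × Category A = 40-50 months.

40-50 months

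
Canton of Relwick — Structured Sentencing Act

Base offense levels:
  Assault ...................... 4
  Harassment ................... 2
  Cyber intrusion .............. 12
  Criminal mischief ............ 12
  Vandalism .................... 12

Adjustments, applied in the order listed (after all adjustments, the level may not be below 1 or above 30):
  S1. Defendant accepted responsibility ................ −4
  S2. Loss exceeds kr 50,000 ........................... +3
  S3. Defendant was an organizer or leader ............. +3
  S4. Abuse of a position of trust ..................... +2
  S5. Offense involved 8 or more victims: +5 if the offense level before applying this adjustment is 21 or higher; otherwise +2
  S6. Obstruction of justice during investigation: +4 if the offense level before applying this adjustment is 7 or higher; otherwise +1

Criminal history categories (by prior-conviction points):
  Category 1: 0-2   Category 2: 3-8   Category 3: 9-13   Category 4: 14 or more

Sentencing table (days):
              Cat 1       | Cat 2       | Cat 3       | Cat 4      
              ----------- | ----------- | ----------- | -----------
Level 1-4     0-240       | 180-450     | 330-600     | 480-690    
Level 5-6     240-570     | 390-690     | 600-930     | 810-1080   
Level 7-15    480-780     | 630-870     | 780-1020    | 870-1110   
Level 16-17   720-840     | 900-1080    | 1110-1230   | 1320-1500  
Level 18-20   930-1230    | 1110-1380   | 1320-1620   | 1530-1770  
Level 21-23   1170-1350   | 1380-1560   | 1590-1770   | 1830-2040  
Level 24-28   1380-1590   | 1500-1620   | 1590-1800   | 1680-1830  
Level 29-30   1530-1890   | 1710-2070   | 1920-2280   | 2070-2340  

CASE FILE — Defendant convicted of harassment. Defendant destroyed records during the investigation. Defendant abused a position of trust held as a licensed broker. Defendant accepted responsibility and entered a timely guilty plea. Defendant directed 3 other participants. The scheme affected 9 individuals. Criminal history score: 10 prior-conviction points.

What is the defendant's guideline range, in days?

Base offense level for harassment: 2.
S1 applies: 2 − 4 = -2.
S3 applies: -2 + 3 = 1.
S4 applies: 1 + 2 = 3.
S5 applies (level before this adjustment is 3 < 21, so +2): 3 + 2 = 5.
S6 applies (level before this adjustment is 5 < 7, so +1): 5 + 1 = 6.
Final offense level: 6.
Criminal history: 10 prior points → Category 3 (9-13).
Level 6 falls in the 5-6 band.
Grid: Level 5-6 × Category 3 = 600-930 days.

600-930 days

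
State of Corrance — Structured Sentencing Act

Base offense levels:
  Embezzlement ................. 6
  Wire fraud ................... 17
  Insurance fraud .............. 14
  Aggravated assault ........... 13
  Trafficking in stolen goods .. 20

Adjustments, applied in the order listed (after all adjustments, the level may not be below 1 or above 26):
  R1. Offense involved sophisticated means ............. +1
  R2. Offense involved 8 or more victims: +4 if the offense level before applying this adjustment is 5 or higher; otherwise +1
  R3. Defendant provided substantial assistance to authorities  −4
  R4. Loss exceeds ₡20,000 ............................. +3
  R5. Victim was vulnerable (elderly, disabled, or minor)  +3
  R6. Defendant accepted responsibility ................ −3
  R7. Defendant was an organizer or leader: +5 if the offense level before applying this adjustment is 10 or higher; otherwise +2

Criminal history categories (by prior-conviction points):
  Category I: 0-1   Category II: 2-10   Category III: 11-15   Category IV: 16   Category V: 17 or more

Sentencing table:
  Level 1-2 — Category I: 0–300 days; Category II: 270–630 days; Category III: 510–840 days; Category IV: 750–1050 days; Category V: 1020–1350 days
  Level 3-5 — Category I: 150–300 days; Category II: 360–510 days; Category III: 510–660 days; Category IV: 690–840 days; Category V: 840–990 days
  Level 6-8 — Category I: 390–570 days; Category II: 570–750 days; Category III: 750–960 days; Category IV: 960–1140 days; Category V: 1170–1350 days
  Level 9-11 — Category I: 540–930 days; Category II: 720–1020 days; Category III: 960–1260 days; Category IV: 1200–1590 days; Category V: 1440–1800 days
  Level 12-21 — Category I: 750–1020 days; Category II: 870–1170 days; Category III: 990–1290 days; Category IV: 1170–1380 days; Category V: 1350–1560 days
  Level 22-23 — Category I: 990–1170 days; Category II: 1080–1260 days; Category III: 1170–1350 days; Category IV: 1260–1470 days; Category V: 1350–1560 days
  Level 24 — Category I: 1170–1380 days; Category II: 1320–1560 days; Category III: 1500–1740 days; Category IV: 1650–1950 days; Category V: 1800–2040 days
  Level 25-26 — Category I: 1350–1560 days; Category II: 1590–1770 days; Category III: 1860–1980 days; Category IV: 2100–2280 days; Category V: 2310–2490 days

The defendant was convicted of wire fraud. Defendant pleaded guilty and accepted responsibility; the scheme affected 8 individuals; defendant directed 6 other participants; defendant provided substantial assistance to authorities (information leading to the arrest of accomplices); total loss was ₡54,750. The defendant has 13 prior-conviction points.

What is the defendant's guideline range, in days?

Base offense level for wire fraud: 17.
R1 does not apply.
R2 applies (level before this adjustment is 17 ≥ 5, so +4): 17 + 4 = 21.
R3 applies: 21 − 4 = 17.
R4 applies: 17 + 3 = 20.
R6 applies: 20 − 3 = 17.
R7 applies (level before this adjustment is 17 ≥ 10, so +5): 17 + 5 = 22.
Final offense level: 22.
Criminal history: 13 prior points → Category III (11-15).
Level 22 falls in the 22-23 band.
Grid: Level 22-23 × Category III = 1170-1350 days.

1170-1350 days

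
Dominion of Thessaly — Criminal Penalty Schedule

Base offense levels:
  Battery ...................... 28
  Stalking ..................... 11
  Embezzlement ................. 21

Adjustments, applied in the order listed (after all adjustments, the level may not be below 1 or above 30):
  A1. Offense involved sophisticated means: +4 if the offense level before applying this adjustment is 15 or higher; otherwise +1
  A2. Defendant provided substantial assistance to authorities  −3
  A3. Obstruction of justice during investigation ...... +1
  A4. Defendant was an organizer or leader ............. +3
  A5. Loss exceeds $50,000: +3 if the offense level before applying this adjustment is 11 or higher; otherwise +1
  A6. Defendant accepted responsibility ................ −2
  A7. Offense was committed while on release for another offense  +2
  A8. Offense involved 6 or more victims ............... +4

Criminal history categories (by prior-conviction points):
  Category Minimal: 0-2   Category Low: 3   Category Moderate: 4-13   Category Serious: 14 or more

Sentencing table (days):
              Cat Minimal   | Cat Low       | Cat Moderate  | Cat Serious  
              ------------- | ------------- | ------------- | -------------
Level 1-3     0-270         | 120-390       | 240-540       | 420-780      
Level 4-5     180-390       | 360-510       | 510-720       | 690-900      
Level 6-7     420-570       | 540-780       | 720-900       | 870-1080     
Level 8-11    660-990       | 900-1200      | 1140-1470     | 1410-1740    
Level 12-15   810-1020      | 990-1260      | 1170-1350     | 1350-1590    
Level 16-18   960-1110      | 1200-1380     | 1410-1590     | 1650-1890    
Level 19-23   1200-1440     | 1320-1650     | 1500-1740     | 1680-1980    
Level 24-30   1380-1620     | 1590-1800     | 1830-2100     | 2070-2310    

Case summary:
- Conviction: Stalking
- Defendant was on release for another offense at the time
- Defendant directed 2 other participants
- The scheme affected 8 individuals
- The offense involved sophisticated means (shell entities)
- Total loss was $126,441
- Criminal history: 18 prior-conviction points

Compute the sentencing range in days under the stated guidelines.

2070-2310 days

Base offense level for stalking: 11.
A1 applies (level before this adjustment is 11 < 15, so +1): 11 + 1 = 12.
A3 does not apply.
A4 applies: 12 + 3 = 15.
A5 applies (level before this adjustment is 15 ≥ 11, so +3): 15 + 3 = 18.
A6 does not apply.
A7 applies: 18 + 2 = 20.
A8 applies: 20 + 4 = 24.
Final offense level: 24.
Criminal history: 18 prior points → Category Serious (14+).
Level 24 falls in the 24-30 band.
Grid: Level 24-30 × Category Serious = 2070-2310 days.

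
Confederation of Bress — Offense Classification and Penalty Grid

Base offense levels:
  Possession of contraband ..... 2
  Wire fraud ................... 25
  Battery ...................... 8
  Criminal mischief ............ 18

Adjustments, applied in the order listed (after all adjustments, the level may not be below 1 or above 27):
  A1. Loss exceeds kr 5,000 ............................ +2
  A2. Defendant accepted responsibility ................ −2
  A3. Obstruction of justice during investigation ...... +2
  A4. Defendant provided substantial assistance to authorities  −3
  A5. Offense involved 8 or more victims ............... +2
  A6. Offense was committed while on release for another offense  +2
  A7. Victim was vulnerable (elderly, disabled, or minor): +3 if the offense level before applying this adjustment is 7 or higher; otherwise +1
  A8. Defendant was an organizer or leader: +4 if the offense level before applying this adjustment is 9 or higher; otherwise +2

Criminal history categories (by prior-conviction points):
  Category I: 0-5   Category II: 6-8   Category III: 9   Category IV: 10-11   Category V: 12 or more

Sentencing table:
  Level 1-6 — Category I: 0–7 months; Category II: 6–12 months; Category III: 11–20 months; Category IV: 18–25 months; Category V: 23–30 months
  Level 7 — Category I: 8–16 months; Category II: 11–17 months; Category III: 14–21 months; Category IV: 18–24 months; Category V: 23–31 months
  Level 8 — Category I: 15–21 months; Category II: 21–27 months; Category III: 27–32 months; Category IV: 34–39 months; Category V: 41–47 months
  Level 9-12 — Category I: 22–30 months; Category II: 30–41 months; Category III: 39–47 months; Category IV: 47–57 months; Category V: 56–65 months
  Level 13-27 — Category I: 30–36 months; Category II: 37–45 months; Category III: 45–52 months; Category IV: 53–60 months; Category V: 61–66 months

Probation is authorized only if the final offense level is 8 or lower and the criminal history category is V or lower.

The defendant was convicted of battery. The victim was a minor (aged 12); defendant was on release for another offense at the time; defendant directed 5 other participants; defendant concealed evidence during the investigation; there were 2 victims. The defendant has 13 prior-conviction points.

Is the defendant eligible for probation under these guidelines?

Base offense level for battery: 8.
A3 applies: 8 + 2 = 10.
A4 does not apply.
A6 applies: 10 + 2 = 12.
A7 applies (level before this adjustment is 12 ≥ 7, so +3): 12 + 3 = 15.
A8 applies (level before this adjustment is 15 ≥ 9, so +4): 15 + 4 = 19.
Final offense level: 19.
Criminal history: 13 prior points → Category V (12+).
Level 19 falls in the 13-27 band.
Grid: Level 13-27 × Category V = 61-66 months.
Probation check: level 19 > 8 and category V ≤ V → not eligible.

No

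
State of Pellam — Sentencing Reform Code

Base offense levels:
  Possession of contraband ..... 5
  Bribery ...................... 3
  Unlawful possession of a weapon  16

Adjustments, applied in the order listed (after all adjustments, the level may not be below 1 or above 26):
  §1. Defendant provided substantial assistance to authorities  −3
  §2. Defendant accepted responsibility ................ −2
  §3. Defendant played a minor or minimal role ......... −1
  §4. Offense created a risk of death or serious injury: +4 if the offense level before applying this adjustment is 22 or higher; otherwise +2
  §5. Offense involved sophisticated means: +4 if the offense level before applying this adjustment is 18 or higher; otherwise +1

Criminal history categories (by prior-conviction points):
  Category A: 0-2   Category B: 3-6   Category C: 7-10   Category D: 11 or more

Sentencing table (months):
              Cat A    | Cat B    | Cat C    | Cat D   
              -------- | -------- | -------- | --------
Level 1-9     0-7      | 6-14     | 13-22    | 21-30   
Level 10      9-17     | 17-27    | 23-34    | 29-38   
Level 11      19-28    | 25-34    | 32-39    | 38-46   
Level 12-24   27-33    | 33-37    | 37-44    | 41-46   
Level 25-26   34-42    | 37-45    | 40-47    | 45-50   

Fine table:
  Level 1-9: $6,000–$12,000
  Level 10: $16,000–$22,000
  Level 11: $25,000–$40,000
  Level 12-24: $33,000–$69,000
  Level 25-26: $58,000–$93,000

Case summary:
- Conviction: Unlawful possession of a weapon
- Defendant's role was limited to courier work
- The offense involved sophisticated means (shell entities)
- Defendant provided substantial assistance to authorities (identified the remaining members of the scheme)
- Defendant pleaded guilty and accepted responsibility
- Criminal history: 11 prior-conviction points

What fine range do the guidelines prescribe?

Base offense level for unlawful possession of a weapon: 16.
§1 applies: 16 − 3 = 13.
§2 applies: 13 − 2 = 11.
§3 applies: 11 − 1 = 10.
§4 does not apply.
§5 applies (level before this adjustment is 10 < 18, so +1): 10 + 1 = 11.
Final offense level: 11.
Level 11 falls in the 11 band.
Fine table: Level 11 → $25,000–$40,000.

$25,000–$40,000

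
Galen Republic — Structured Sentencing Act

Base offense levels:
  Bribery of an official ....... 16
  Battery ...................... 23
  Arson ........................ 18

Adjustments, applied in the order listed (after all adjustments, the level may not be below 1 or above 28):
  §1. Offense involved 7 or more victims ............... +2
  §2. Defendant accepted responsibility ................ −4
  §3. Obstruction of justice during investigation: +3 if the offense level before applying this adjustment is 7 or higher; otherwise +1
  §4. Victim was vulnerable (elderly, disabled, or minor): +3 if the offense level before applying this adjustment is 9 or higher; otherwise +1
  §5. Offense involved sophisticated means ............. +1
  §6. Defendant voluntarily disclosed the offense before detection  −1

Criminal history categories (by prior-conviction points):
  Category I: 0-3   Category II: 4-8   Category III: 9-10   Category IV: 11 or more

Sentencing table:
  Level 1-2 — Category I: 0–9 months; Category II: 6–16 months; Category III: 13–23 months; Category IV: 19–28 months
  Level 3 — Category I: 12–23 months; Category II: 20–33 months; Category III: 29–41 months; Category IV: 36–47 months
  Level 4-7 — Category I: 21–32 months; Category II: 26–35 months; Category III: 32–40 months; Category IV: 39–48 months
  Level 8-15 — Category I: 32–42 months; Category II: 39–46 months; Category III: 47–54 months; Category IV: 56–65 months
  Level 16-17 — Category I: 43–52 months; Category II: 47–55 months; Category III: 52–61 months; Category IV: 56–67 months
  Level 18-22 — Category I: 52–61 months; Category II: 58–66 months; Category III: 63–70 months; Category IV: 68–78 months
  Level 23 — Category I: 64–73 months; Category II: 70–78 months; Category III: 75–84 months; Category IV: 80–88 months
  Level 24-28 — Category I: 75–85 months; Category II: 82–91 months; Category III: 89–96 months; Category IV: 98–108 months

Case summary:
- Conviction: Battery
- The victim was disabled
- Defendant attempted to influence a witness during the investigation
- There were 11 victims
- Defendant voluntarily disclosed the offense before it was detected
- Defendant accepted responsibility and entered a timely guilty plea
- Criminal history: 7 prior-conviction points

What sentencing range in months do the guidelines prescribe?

Base offense level for battery: 23.
§1 applies: 23 + 2 = 25.
§2 applies: 25 − 4 = 21.
§3 applies (level before this adjustment is 21 ≥ 7, so +3): 21 + 3 = 24.
§4 applies (level before this adjustment is 24 ≥ 9, so +3): 24 + 3 = 27.
§5 does not apply.
§6 applies: 27 − 1 = 26.
Final offense level: 26.
Criminal history: 7 prior points → Category II (4-8).
Level 26 falls in the 24-28 band.
Grid: Level 24-28 × Category II = 82-91 months.

82-91 months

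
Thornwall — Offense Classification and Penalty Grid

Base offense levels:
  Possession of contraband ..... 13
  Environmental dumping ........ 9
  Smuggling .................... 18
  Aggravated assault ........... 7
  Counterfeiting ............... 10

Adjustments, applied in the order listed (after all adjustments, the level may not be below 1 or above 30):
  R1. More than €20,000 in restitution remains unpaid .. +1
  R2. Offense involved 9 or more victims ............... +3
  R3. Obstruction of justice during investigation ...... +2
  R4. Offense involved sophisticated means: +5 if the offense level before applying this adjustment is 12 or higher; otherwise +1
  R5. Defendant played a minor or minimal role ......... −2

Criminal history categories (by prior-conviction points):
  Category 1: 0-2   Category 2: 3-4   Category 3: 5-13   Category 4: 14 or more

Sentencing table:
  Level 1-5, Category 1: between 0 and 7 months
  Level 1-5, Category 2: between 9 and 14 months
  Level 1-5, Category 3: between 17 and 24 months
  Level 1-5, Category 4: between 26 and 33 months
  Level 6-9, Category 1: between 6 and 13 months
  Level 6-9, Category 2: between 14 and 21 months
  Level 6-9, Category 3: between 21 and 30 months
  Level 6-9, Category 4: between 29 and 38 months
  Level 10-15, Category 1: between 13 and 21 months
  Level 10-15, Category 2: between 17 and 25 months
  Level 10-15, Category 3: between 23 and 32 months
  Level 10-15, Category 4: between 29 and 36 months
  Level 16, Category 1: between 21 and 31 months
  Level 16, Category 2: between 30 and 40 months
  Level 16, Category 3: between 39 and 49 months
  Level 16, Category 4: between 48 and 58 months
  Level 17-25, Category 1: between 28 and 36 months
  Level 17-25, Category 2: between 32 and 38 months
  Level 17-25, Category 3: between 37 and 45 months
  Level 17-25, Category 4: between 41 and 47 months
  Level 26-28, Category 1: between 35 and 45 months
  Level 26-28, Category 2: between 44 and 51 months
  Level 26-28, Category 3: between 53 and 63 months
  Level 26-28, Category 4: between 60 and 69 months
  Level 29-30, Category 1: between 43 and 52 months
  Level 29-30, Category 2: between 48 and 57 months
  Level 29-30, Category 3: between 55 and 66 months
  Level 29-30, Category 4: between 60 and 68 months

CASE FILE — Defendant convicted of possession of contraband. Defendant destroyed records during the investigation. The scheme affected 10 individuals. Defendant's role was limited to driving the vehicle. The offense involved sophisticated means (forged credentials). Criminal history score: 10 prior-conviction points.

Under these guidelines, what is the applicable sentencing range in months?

37-45 months

Base offense level for possession of contraband: 13.
R1 does not apply.
R2 applies: 13 + 3 = 16.
R3 applies: 16 + 2 = 18.
R4 applies (level before this adjustment is 18 ≥ 12, so +5): 18 + 5 = 23.
R5 applies: 23 − 2 = 21.
Final offense level: 21.
Criminal history: 10 prior points → Category 3 (5-13).
Level 21 falls in the 17-25 band.
Grid: Level 17-25 × Category 3 = 37-45 months.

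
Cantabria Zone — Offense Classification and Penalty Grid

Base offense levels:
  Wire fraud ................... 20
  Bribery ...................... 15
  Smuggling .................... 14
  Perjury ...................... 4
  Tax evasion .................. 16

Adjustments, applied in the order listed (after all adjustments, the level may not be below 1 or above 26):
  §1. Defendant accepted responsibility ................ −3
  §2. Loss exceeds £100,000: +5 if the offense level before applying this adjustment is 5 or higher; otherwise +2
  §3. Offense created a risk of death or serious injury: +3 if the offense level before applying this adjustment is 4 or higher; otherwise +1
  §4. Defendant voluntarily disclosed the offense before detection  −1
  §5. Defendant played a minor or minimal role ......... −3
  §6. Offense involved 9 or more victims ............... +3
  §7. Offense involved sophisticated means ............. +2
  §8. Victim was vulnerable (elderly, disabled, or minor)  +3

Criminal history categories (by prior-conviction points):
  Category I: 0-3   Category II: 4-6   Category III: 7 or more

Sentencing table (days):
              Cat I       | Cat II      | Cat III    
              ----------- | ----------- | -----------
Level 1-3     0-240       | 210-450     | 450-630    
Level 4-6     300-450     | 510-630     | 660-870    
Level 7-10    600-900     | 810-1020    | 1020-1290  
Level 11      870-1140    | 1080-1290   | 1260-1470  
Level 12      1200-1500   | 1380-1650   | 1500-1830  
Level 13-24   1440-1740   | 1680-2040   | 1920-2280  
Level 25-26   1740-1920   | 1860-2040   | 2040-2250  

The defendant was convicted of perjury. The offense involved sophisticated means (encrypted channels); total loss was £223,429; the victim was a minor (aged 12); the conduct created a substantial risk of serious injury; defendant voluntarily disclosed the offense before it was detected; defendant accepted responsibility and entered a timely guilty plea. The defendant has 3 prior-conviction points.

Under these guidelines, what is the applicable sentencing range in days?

600-900 days

Base offense level for perjury: 4.
§1 applies: 4 − 3 = 1.
§2 applies (level before this adjustment is 1 < 5, so +2): 1 + 2 = 3.
§3 applies (level before this adjustment is 3 < 4, so +1): 3 + 1 = 4.
§4 applies: 4 − 1 = 3.
§6 does not apply.
§7 applies: 3 + 2 = 5.
§8 applies: 5 + 3 = 8.
Final offense level: 8.
Criminal history: 3 prior points → Category I (0-3).
Level 8 falls in the 7-10 band.
Grid: Level 7-10 × Category I = 600-900 days.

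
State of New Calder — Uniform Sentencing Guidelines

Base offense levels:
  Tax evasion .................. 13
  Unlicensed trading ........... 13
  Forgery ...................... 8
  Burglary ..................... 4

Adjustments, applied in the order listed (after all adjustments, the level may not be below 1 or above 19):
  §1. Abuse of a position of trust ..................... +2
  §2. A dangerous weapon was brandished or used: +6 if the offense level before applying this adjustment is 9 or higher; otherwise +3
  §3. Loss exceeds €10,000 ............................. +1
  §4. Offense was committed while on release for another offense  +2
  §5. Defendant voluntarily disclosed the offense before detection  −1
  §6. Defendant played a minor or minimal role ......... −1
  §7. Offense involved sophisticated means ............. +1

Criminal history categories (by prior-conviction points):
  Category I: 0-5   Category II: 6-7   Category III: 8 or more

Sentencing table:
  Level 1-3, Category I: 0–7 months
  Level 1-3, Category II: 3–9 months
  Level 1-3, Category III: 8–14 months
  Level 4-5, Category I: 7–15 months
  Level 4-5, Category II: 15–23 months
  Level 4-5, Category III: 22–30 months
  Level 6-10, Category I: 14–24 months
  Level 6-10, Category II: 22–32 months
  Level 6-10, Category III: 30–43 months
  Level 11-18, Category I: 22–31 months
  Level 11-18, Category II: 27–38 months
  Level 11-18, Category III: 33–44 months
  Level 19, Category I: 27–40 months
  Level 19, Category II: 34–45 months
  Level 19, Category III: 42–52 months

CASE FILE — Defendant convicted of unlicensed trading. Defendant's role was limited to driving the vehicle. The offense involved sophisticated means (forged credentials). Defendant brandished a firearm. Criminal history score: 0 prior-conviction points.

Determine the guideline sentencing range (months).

Base offense level for unlicensed trading: 13.
§1 does not apply.
§2 applies (level before this adjustment is 13 ≥ 9, so +6): 13 + 6 = 19.
§3 does not apply.
§4 does not apply.
§6 applies: 19 − 1 = 18.
§7 applies: 18 + 1 = 19.
Final offense level: 19.
Criminal history: 0 prior points → Category I (0-5).
Level 19 falls in the 19 band.
Grid: Level 19 × Category I = 27-40 months.

27-40 months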